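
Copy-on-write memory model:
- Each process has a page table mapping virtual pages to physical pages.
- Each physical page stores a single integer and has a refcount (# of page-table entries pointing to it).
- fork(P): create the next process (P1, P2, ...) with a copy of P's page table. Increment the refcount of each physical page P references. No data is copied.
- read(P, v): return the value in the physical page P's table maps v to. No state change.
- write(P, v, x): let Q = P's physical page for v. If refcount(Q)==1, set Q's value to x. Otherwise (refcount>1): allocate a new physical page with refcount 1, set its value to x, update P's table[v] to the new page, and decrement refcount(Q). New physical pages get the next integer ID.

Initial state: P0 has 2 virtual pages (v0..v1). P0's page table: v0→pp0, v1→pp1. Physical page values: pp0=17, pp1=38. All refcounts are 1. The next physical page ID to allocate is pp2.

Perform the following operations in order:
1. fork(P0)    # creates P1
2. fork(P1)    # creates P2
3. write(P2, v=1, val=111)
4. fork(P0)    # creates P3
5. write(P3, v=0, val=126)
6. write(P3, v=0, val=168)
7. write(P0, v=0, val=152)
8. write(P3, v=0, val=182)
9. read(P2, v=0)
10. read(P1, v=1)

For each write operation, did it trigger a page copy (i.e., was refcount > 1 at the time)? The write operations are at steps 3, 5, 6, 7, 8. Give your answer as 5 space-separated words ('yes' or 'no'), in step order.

Op 1: fork(P0) -> P1. 2 ppages; refcounts: pp0:2 pp1:2
Op 2: fork(P1) -> P2. 2 ppages; refcounts: pp0:3 pp1:3
Op 3: write(P2, v1, 111). refcount(pp1)=3>1 -> COPY to pp2. 3 ppages; refcounts: pp0:3 pp1:2 pp2:1
Op 4: fork(P0) -> P3. 3 ppages; refcounts: pp0:4 pp1:3 pp2:1
Op 5: write(P3, v0, 126). refcount(pp0)=4>1 -> COPY to pp3. 4 ppages; refcounts: pp0:3 pp1:3 pp2:1 pp3:1
Op 6: write(P3, v0, 168). refcount(pp3)=1 -> write in place. 4 ppages; refcounts: pp0:3 pp1:3 pp2:1 pp3:1
Op 7: write(P0, v0, 152). refcount(pp0)=3>1 -> COPY to pp4. 5 ppages; refcounts: pp0:2 pp1:3 pp2:1 pp3:1 pp4:1
Op 8: write(P3, v0, 182). refcount(pp3)=1 -> write in place. 5 ppages; refcounts: pp0:2 pp1:3 pp2:1 pp3:1 pp4:1
Op 9: read(P2, v0) -> 17. No state change.
Op 10: read(P1, v1) -> 38. No state change.

yes yes no yes no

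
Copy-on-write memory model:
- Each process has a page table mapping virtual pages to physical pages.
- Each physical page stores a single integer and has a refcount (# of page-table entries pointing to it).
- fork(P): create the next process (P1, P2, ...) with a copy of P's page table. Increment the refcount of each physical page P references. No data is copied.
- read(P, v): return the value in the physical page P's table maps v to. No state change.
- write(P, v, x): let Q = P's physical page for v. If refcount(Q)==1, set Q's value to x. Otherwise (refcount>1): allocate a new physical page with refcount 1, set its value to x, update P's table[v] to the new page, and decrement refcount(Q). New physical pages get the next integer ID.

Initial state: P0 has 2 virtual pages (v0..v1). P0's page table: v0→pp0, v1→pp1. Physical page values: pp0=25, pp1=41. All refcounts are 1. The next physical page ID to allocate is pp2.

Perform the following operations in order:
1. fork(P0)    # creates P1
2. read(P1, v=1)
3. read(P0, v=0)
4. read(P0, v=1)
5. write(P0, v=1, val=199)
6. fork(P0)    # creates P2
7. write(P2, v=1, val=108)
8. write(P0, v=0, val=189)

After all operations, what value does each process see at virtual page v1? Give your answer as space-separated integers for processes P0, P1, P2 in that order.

Answer: 199 41 108

Derivation:
Op 1: fork(P0) -> P1. 2 ppages; refcounts: pp0:2 pp1:2
Op 2: read(P1, v1) -> 41. No state change.
Op 3: read(P0, v0) -> 25. No state change.
Op 4: read(P0, v1) -> 41. No state change.
Op 5: write(P0, v1, 199). refcount(pp1)=2>1 -> COPY to pp2. 3 ppages; refcounts: pp0:2 pp1:1 pp2:1
Op 6: fork(P0) -> P2. 3 ppages; refcounts: pp0:3 pp1:1 pp2:2
Op 7: write(P2, v1, 108). refcount(pp2)=2>1 -> COPY to pp3. 4 ppages; refcounts: pp0:3 pp1:1 pp2:1 pp3:1
Op 8: write(P0, v0, 189). refcount(pp0)=3>1 -> COPY to pp4. 5 ppages; refcounts: pp0:2 pp1:1 pp2:1 pp3:1 pp4:1
P0: v1 -> pp2 = 199
P1: v1 -> pp1 = 41
P2: v1 -> pp3 = 108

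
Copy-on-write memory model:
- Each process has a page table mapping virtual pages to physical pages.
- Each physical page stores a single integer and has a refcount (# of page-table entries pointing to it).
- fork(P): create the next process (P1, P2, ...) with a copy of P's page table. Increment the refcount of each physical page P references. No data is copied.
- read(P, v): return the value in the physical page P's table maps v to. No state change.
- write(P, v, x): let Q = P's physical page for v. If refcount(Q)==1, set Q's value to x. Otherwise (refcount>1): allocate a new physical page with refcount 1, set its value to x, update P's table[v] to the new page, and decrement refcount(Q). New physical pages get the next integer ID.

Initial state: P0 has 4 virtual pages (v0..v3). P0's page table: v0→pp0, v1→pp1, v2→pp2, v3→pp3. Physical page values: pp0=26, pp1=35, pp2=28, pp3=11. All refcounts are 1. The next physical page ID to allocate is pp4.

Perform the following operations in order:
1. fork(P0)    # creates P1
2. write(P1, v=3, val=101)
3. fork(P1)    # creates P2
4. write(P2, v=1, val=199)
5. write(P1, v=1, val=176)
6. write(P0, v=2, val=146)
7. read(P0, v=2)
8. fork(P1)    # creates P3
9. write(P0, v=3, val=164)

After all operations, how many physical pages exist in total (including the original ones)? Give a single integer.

Op 1: fork(P0) -> P1. 4 ppages; refcounts: pp0:2 pp1:2 pp2:2 pp3:2
Op 2: write(P1, v3, 101). refcount(pp3)=2>1 -> COPY to pp4. 5 ppages; refcounts: pp0:2 pp1:2 pp2:2 pp3:1 pp4:1
Op 3: fork(P1) -> P2. 5 ppages; refcounts: pp0:3 pp1:3 pp2:3 pp3:1 pp4:2
Op 4: write(P2, v1, 199). refcount(pp1)=3>1 -> COPY to pp5. 6 ppages; refcounts: pp0:3 pp1:2 pp2:3 pp3:1 pp4:2 pp5:1
Op 5: write(P1, v1, 176). refcount(pp1)=2>1 -> COPY to pp6. 7 ppages; refcounts: pp0:3 pp1:1 pp2:3 pp3:1 pp4:2 pp5:1 pp6:1
Op 6: write(P0, v2, 146). refcount(pp2)=3>1 -> COPY to pp7. 8 ppages; refcounts: pp0:3 pp1:1 pp2:2 pp3:1 pp4:2 pp5:1 pp6:1 pp7:1
Op 7: read(P0, v2) -> 146. No state change.
Op 8: fork(P1) -> P3. 8 ppages; refcounts: pp0:4 pp1:1 pp2:3 pp3:1 pp4:3 pp5:1 pp6:2 pp7:1
Op 9: write(P0, v3, 164). refcount(pp3)=1 -> write in place. 8 ppages; refcounts: pp0:4 pp1:1 pp2:3 pp3:1 pp4:3 pp5:1 pp6:2 pp7:1

Answer: 8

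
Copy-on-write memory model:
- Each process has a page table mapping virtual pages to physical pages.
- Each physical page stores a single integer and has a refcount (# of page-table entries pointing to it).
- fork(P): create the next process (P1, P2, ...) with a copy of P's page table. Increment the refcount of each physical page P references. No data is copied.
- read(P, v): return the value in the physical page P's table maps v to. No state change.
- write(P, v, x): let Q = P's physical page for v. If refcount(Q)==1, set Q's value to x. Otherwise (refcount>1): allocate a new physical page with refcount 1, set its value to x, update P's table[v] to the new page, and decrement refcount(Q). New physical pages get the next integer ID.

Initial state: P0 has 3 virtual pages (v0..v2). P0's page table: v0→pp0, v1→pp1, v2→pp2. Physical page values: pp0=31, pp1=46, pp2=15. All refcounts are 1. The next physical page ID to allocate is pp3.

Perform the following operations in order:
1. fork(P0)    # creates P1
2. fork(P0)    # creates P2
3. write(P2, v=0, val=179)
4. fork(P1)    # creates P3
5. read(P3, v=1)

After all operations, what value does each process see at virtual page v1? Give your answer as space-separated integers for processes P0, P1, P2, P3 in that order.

Op 1: fork(P0) -> P1. 3 ppages; refcounts: pp0:2 pp1:2 pp2:2
Op 2: fork(P0) -> P2. 3 ppages; refcounts: pp0:3 pp1:3 pp2:3
Op 3: write(P2, v0, 179). refcount(pp0)=3>1 -> COPY to pp3. 4 ppages; refcounts: pp0:2 pp1:3 pp2:3 pp3:1
Op 4: fork(P1) -> P3. 4 ppages; refcounts: pp0:3 pp1:4 pp2:4 pp3:1
Op 5: read(P3, v1) -> 46. No state change.
P0: v1 -> pp1 = 46
P1: v1 -> pp1 = 46
P2: v1 -> pp1 = 46
P3: v1 -> pp1 = 46

Answer: 46 46 46 46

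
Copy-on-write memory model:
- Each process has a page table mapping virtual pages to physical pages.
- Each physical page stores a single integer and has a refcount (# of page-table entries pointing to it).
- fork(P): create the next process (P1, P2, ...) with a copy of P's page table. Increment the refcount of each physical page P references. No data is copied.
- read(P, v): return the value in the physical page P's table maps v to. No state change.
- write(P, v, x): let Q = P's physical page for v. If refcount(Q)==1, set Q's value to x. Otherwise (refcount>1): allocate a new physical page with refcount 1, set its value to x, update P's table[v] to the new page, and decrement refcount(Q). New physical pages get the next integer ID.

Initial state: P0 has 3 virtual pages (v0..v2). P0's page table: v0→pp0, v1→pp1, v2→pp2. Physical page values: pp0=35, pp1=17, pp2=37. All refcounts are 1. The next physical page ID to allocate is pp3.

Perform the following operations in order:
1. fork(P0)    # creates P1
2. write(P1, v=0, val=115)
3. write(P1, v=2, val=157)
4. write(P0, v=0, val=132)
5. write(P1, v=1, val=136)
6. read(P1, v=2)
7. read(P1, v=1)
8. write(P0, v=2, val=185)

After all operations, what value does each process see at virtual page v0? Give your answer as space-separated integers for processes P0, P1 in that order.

Answer: 132 115

Derivation:
Op 1: fork(P0) -> P1. 3 ppages; refcounts: pp0:2 pp1:2 pp2:2
Op 2: write(P1, v0, 115). refcount(pp0)=2>1 -> COPY to pp3. 4 ppages; refcounts: pp0:1 pp1:2 pp2:2 pp3:1
Op 3: write(P1, v2, 157). refcount(pp2)=2>1 -> COPY to pp4. 5 ppages; refcounts: pp0:1 pp1:2 pp2:1 pp3:1 pp4:1
Op 4: write(P0, v0, 132). refcount(pp0)=1 -> write in place. 5 ppages; refcounts: pp0:1 pp1:2 pp2:1 pp3:1 pp4:1
Op 5: write(P1, v1, 136). refcount(pp1)=2>1 -> COPY to pp5. 6 ppages; refcounts: pp0:1 pp1:1 pp2:1 pp3:1 pp4:1 pp5:1
Op 6: read(P1, v2) -> 157. No state change.
Op 7: read(P1, v1) -> 136. No state change.
Op 8: write(P0, v2, 185). refcount(pp2)=1 -> write in place. 6 ppages; refcounts: pp0:1 pp1:1 pp2:1 pp3:1 pp4:1 pp5:1
P0: v0 -> pp0 = 132
P1: v0 -> pp3 = 115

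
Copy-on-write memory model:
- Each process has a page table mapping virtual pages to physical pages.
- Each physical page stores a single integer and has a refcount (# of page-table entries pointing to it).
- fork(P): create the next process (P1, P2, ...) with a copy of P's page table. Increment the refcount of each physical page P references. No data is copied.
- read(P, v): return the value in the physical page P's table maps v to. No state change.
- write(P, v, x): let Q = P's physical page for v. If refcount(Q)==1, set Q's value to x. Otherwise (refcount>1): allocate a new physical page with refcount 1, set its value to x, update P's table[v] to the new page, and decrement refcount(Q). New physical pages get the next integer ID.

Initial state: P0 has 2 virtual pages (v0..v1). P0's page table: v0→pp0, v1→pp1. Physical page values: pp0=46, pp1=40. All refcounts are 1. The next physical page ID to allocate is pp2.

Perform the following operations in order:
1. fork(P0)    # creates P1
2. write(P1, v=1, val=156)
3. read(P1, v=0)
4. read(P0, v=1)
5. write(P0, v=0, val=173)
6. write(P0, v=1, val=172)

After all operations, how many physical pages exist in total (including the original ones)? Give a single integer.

Answer: 4

Derivation:
Op 1: fork(P0) -> P1. 2 ppages; refcounts: pp0:2 pp1:2
Op 2: write(P1, v1, 156). refcount(pp1)=2>1 -> COPY to pp2. 3 ppages; refcounts: pp0:2 pp1:1 pp2:1
Op 3: read(P1, v0) -> 46. No state change.
Op 4: read(P0, v1) -> 40. No state change.
Op 5: write(P0, v0, 173). refcount(pp0)=2>1 -> COPY to pp3. 4 ppages; refcounts: pp0:1 pp1:1 pp2:1 pp3:1
Op 6: write(P0, v1, 172). refcount(pp1)=1 -> write in place. 4 ppages; refcounts: pp0:1 pp1:1 pp2:1 pp3:1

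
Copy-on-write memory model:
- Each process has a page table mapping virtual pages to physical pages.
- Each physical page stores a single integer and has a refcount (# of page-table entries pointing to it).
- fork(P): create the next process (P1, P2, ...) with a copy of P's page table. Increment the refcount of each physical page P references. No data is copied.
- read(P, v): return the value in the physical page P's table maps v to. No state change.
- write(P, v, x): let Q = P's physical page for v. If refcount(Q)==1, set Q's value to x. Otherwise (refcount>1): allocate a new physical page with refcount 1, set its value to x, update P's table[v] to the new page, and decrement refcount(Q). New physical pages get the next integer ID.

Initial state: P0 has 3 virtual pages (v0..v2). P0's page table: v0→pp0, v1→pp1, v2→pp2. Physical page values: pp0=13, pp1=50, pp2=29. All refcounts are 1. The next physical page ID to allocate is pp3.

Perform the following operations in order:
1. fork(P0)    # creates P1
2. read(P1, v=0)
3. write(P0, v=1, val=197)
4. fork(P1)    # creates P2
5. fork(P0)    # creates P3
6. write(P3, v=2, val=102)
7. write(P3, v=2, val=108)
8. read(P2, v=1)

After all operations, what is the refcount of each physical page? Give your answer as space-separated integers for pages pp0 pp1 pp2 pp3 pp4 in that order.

Answer: 4 2 3 2 1

Derivation:
Op 1: fork(P0) -> P1. 3 ppages; refcounts: pp0:2 pp1:2 pp2:2
Op 2: read(P1, v0) -> 13. No state change.
Op 3: write(P0, v1, 197). refcount(pp1)=2>1 -> COPY to pp3. 4 ppages; refcounts: pp0:2 pp1:1 pp2:2 pp3:1
Op 4: fork(P1) -> P2. 4 ppages; refcounts: pp0:3 pp1:2 pp2:3 pp3:1
Op 5: fork(P0) -> P3. 4 ppages; refcounts: pp0:4 pp1:2 pp2:4 pp3:2
Op 6: write(P3, v2, 102). refcount(pp2)=4>1 -> COPY to pp4. 5 ppages; refcounts: pp0:4 pp1:2 pp2:3 pp3:2 pp4:1
Op 7: write(P3, v2, 108). refcount(pp4)=1 -> write in place. 5 ppages; refcounts: pp0:4 pp1:2 pp2:3 pp3:2 pp4:1
Op 8: read(P2, v1) -> 50. No state change.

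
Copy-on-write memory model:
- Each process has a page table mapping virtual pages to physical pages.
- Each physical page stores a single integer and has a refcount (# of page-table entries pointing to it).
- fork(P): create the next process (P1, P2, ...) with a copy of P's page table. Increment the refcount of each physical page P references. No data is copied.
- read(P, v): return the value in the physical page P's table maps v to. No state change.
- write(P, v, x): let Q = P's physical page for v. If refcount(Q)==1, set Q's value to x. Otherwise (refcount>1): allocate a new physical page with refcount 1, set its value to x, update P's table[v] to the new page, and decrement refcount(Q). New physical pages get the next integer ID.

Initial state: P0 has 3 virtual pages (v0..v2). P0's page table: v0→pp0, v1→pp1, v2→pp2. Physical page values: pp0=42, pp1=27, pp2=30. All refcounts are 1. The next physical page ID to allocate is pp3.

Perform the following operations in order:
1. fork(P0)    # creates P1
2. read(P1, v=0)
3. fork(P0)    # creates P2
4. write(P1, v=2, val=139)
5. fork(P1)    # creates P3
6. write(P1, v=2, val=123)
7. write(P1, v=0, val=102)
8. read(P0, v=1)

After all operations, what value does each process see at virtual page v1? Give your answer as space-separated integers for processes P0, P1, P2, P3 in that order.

Op 1: fork(P0) -> P1. 3 ppages; refcounts: pp0:2 pp1:2 pp2:2
Op 2: read(P1, v0) -> 42. No state change.
Op 3: fork(P0) -> P2. 3 ppages; refcounts: pp0:3 pp1:3 pp2:3
Op 4: write(P1, v2, 139). refcount(pp2)=3>1 -> COPY to pp3. 4 ppages; refcounts: pp0:3 pp1:3 pp2:2 pp3:1
Op 5: fork(P1) -> P3. 4 ppages; refcounts: pp0:4 pp1:4 pp2:2 pp3:2
Op 6: write(P1, v2, 123). refcount(pp3)=2>1 -> COPY to pp4. 5 ppages; refcounts: pp0:4 pp1:4 pp2:2 pp3:1 pp4:1
Op 7: write(P1, v0, 102). refcount(pp0)=4>1 -> COPY to pp5. 6 ppages; refcounts: pp0:3 pp1:4 pp2:2 pp3:1 pp4:1 pp5:1
Op 8: read(P0, v1) -> 27. No state change.
P0: v1 -> pp1 = 27
P1: v1 -> pp1 = 27
P2: v1 -> pp1 = 27
P3: v1 -> pp1 = 27

Answer: 27 27 27 27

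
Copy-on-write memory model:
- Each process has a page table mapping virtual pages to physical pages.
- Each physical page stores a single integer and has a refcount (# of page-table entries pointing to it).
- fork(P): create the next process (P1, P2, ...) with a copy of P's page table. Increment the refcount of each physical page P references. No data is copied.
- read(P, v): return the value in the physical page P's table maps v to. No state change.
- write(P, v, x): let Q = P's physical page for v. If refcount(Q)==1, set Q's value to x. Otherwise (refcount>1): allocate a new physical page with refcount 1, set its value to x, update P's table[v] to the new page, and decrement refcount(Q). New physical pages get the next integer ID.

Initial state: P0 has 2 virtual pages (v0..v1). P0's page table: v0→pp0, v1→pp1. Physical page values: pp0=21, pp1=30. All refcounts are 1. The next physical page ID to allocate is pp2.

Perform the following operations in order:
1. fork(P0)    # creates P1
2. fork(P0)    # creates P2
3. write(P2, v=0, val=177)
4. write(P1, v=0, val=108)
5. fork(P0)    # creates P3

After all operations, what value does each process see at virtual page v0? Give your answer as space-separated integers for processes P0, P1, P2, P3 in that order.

Answer: 21 108 177 21

Derivation:
Op 1: fork(P0) -> P1. 2 ppages; refcounts: pp0:2 pp1:2
Op 2: fork(P0) -> P2. 2 ppages; refcounts: pp0:3 pp1:3
Op 3: write(P2, v0, 177). refcount(pp0)=3>1 -> COPY to pp2. 3 ppages; refcounts: pp0:2 pp1:3 pp2:1
Op 4: write(P1, v0, 108). refcount(pp0)=2>1 -> COPY to pp3. 4 ppages; refcounts: pp0:1 pp1:3 pp2:1 pp3:1
Op 5: fork(P0) -> P3. 4 ppages; refcounts: pp0:2 pp1:4 pp2:1 pp3:1
P0: v0 -> pp0 = 21
P1: v0 -> pp3 = 108
P2: v0 -> pp2 = 177
P3: v0 -> pp0 = 21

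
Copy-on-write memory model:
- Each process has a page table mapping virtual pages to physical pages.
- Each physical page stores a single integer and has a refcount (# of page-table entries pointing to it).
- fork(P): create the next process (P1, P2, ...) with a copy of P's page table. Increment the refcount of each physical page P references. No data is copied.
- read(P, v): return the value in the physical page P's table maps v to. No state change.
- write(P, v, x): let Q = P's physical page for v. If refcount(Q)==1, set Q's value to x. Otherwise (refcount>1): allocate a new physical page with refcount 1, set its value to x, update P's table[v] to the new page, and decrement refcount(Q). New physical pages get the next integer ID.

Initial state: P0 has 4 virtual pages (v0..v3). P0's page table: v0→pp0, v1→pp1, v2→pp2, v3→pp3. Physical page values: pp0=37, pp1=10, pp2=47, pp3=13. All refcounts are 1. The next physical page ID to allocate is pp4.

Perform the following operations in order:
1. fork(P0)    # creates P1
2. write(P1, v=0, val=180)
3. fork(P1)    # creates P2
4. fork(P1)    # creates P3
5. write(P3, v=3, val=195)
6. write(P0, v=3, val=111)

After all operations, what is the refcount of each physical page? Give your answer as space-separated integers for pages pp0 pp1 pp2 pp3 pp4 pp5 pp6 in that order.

Op 1: fork(P0) -> P1. 4 ppages; refcounts: pp0:2 pp1:2 pp2:2 pp3:2
Op 2: write(P1, v0, 180). refcount(pp0)=2>1 -> COPY to pp4. 5 ppages; refcounts: pp0:1 pp1:2 pp2:2 pp3:2 pp4:1
Op 3: fork(P1) -> P2. 5 ppages; refcounts: pp0:1 pp1:3 pp2:3 pp3:3 pp4:2
Op 4: fork(P1) -> P3. 5 ppages; refcounts: pp0:1 pp1:4 pp2:4 pp3:4 pp4:3
Op 5: write(P3, v3, 195). refcount(pp3)=4>1 -> COPY to pp5. 6 ppages; refcounts: pp0:1 pp1:4 pp2:4 pp3:3 pp4:3 pp5:1
Op 6: write(P0, v3, 111). refcount(pp3)=3>1 -> COPY to pp6. 7 ppages; refcounts: pp0:1 pp1:4 pp2:4 pp3:2 pp4:3 pp5:1 pp6:1

Answer: 1 4 4 2 3 1 1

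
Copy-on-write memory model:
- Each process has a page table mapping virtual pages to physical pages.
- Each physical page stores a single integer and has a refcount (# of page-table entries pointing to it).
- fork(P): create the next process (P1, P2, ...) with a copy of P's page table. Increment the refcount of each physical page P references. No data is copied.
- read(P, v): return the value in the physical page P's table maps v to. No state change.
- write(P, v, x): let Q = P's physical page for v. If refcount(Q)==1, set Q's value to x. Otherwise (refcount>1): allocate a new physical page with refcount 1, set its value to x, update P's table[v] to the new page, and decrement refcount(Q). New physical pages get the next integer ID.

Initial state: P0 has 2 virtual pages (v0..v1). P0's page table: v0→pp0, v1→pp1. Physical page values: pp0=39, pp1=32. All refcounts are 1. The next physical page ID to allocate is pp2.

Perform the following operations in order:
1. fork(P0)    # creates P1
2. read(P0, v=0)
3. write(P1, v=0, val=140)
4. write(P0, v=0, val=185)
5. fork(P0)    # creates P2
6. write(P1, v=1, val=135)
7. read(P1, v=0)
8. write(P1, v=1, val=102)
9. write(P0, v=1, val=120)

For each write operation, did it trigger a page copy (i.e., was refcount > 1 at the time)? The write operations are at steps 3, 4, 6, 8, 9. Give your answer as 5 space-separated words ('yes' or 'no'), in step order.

Op 1: fork(P0) -> P1. 2 ppages; refcounts: pp0:2 pp1:2
Op 2: read(P0, v0) -> 39. No state change.
Op 3: write(P1, v0, 140). refcount(pp0)=2>1 -> COPY to pp2. 3 ppages; refcounts: pp0:1 pp1:2 pp2:1
Op 4: write(P0, v0, 185). refcount(pp0)=1 -> write in place. 3 ppages; refcounts: pp0:1 pp1:2 pp2:1
Op 5: fork(P0) -> P2. 3 ppages; refcounts: pp0:2 pp1:3 pp2:1
Op 6: write(P1, v1, 135). refcount(pp1)=3>1 -> COPY to pp3. 4 ppages; refcounts: pp0:2 pp1:2 pp2:1 pp3:1
Op 7: read(P1, v0) -> 140. No state change.
Op 8: write(P1, v1, 102). refcount(pp3)=1 -> write in place. 4 ppages; refcounts: pp0:2 pp1:2 pp2:1 pp3:1
Op 9: write(P0, v1, 120). refcount(pp1)=2>1 -> COPY to pp4. 5 ppages; refcounts: pp0:2 pp1:1 pp2:1 pp3:1 pp4:1

yes no yes no yes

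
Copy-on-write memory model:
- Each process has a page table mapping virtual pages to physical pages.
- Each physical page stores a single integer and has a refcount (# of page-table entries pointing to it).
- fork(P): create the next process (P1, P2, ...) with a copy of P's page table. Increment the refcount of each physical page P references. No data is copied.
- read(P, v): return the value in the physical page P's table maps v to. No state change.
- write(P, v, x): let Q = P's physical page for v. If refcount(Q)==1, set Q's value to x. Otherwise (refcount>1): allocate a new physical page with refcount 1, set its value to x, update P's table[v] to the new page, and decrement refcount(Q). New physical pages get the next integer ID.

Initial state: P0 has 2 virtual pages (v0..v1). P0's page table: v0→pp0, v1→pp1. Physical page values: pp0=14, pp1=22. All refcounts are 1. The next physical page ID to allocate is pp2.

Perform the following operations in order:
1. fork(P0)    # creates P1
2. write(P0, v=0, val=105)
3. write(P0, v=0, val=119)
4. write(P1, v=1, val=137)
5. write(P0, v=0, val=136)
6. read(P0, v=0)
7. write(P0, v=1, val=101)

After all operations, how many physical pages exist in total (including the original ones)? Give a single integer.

Op 1: fork(P0) -> P1. 2 ppages; refcounts: pp0:2 pp1:2
Op 2: write(P0, v0, 105). refcount(pp0)=2>1 -> COPY to pp2. 3 ppages; refcounts: pp0:1 pp1:2 pp2:1
Op 3: write(P0, v0, 119). refcount(pp2)=1 -> write in place. 3 ppages; refcounts: pp0:1 pp1:2 pp2:1
Op 4: write(P1, v1, 137). refcount(pp1)=2>1 -> COPY to pp3. 4 ppages; refcounts: pp0:1 pp1:1 pp2:1 pp3:1
Op 5: write(P0, v0, 136). refcount(pp2)=1 -> write in place. 4 ppages; refcounts: pp0:1 pp1:1 pp2:1 pp3:1
Op 6: read(P0, v0) -> 136. No state change.
Op 7: write(P0, v1, 101). refcount(pp1)=1 -> write in place. 4 ppages; refcounts: pp0:1 pp1:1 pp2:1 pp3:1

Answer: 4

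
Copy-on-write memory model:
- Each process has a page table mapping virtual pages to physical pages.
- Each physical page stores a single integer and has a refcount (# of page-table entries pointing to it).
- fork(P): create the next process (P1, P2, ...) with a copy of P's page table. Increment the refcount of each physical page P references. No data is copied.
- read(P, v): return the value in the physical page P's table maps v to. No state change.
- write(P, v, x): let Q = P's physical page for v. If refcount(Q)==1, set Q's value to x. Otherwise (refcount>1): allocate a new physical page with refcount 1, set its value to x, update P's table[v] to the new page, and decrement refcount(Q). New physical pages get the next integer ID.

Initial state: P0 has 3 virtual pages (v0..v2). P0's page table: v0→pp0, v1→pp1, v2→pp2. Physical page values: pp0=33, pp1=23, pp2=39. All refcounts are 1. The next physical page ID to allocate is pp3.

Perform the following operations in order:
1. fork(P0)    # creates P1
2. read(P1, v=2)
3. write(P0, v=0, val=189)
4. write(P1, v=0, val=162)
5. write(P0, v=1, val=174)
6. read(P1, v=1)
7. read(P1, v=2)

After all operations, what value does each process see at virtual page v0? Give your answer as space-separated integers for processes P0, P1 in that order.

Op 1: fork(P0) -> P1. 3 ppages; refcounts: pp0:2 pp1:2 pp2:2
Op 2: read(P1, v2) -> 39. No state change.
Op 3: write(P0, v0, 189). refcount(pp0)=2>1 -> COPY to pp3. 4 ppages; refcounts: pp0:1 pp1:2 pp2:2 pp3:1
Op 4: write(P1, v0, 162). refcount(pp0)=1 -> write in place. 4 ppages; refcounts: pp0:1 pp1:2 pp2:2 pp3:1
Op 5: write(P0, v1, 174). refcount(pp1)=2>1 -> COPY to pp4. 5 ppages; refcounts: pp0:1 pp1:1 pp2:2 pp3:1 pp4:1
Op 6: read(P1, v1) -> 23. No state change.
Op 7: read(P1, v2) -> 39. No state change.
P0: v0 -> pp3 = 189
P1: v0 -> pp0 = 162

Answer: 189 162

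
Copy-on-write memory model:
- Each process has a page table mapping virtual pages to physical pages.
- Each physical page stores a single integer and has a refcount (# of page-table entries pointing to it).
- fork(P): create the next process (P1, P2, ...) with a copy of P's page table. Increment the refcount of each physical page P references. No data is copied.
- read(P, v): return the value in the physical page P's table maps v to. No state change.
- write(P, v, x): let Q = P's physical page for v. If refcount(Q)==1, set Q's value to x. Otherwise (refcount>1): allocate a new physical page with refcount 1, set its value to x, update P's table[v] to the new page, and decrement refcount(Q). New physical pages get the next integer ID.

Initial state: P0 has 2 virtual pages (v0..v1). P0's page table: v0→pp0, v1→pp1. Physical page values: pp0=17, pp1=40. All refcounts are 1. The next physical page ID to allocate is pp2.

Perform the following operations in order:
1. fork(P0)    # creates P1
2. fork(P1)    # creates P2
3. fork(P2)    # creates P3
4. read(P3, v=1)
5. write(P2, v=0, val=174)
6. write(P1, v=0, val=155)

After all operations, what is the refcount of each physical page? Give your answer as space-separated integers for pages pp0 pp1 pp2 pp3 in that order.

Op 1: fork(P0) -> P1. 2 ppages; refcounts: pp0:2 pp1:2
Op 2: fork(P1) -> P2. 2 ppages; refcounts: pp0:3 pp1:3
Op 3: fork(P2) -> P3. 2 ppages; refcounts: pp0:4 pp1:4
Op 4: read(P3, v1) -> 40. No state change.
Op 5: write(P2, v0, 174). refcount(pp0)=4>1 -> COPY to pp2. 3 ppages; refcounts: pp0:3 pp1:4 pp2:1
Op 6: write(P1, v0, 155). refcount(pp0)=3>1 -> COPY to pp3. 4 ppages; refcounts: pp0:2 pp1:4 pp2:1 pp3:1

Answer: 2 4 1 1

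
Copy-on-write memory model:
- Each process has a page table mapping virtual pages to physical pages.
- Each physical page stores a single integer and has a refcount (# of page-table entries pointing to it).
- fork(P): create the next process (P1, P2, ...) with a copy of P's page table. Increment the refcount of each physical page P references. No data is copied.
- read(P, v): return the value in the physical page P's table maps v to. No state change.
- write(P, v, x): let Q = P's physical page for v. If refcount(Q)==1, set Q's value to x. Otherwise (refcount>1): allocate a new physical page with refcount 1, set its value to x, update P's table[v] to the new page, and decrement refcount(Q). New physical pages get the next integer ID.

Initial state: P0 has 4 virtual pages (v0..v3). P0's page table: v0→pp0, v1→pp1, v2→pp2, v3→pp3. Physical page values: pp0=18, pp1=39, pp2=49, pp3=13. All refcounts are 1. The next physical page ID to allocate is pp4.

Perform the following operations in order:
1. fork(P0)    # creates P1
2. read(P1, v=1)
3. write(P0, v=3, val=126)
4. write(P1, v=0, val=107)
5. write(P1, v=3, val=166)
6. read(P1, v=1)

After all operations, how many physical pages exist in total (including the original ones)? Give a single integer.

Op 1: fork(P0) -> P1. 4 ppages; refcounts: pp0:2 pp1:2 pp2:2 pp3:2
Op 2: read(P1, v1) -> 39. No state change.
Op 3: write(P0, v3, 126). refcount(pp3)=2>1 -> COPY to pp4. 5 ppages; refcounts: pp0:2 pp1:2 pp2:2 pp3:1 pp4:1
Op 4: write(P1, v0, 107). refcount(pp0)=2>1 -> COPY to pp5. 6 ppages; refcounts: pp0:1 pp1:2 pp2:2 pp3:1 pp4:1 pp5:1
Op 5: write(P1, v3, 166). refcount(pp3)=1 -> write in place. 6 ppages; refcounts: pp0:1 pp1:2 pp2:2 pp3:1 pp4:1 pp5:1
Op 6: read(P1, v1) -> 39. No state change.

Answer: 6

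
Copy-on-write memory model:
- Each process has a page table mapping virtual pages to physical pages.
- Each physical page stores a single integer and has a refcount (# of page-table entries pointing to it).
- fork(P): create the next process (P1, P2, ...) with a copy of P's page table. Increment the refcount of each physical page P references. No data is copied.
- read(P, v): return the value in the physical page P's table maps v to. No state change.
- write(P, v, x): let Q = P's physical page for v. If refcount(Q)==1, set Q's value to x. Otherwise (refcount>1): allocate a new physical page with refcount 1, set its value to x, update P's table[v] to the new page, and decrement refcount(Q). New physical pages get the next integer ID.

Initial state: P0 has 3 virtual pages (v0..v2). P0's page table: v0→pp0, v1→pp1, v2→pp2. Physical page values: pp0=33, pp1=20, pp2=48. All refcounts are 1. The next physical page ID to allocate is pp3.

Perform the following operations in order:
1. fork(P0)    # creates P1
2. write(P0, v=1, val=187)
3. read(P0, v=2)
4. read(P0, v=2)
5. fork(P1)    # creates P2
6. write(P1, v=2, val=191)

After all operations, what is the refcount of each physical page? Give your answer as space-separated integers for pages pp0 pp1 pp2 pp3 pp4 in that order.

Answer: 3 2 2 1 1

Derivation:
Op 1: fork(P0) -> P1. 3 ppages; refcounts: pp0:2 pp1:2 pp2:2
Op 2: write(P0, v1, 187). refcount(pp1)=2>1 -> COPY to pp3. 4 ppages; refcounts: pp0:2 pp1:1 pp2:2 pp3:1
Op 3: read(P0, v2) -> 48. No state change.
Op 4: read(P0, v2) -> 48. No state change.
Op 5: fork(P1) -> P2. 4 ppages; refcounts: pp0:3 pp1:2 pp2:3 pp3:1
Op 6: write(P1, v2, 191). refcount(pp2)=3>1 -> COPY to pp4. 5 ppages; refcounts: pp0:3 pp1:2 pp2:2 pp3:1 pp4:1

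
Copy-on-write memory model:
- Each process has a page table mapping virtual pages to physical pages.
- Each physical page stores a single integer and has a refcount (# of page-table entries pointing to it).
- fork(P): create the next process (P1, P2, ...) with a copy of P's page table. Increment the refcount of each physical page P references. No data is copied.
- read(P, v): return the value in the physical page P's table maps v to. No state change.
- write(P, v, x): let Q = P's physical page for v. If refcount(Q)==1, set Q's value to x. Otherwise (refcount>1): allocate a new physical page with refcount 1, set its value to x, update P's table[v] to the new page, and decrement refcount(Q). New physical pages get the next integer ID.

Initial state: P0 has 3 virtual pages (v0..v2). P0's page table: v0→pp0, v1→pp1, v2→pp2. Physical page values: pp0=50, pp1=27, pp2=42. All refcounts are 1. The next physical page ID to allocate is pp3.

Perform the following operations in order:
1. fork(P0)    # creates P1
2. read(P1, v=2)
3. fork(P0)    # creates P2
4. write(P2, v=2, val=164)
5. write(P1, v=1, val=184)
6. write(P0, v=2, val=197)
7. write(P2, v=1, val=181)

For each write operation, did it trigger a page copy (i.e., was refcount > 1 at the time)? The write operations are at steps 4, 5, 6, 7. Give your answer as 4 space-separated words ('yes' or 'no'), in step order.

Op 1: fork(P0) -> P1. 3 ppages; refcounts: pp0:2 pp1:2 pp2:2
Op 2: read(P1, v2) -> 42. No state change.
Op 3: fork(P0) -> P2. 3 ppages; refcounts: pp0:3 pp1:3 pp2:3
Op 4: write(P2, v2, 164). refcount(pp2)=3>1 -> COPY to pp3. 4 ppages; refcounts: pp0:3 pp1:3 pp2:2 pp3:1
Op 5: write(P1, v1, 184). refcount(pp1)=3>1 -> COPY to pp4. 5 ppages; refcounts: pp0:3 pp1:2 pp2:2 pp3:1 pp4:1
Op 6: write(P0, v2, 197). refcount(pp2)=2>1 -> COPY to pp5. 6 ppages; refcounts: pp0:3 pp1:2 pp2:1 pp3:1 pp4:1 pp5:1
Op 7: write(P2, v1, 181). refcount(pp1)=2>1 -> COPY to pp6. 7 ppages; refcounts: pp0:3 pp1:1 pp2:1 pp3:1 pp4:1 pp5:1 pp6:1

yes yes yes yes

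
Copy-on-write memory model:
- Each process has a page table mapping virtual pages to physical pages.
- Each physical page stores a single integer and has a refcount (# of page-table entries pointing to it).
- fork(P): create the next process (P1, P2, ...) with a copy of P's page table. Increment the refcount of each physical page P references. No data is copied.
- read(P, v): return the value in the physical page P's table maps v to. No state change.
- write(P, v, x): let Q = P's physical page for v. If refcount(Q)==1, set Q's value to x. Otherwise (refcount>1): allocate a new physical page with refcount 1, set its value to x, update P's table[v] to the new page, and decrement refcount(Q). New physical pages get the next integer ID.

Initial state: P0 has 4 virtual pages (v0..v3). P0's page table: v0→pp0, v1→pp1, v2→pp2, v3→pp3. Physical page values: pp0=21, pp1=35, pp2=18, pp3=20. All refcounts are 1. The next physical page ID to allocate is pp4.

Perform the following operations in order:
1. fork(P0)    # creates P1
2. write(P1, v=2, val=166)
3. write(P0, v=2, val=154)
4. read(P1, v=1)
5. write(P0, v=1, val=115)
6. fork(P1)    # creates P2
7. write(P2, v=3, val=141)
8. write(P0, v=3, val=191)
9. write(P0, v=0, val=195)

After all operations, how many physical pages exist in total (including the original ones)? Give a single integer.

Answer: 9

Derivation:
Op 1: fork(P0) -> P1. 4 ppages; refcounts: pp0:2 pp1:2 pp2:2 pp3:2
Op 2: write(P1, v2, 166). refcount(pp2)=2>1 -> COPY to pp4. 5 ppages; refcounts: pp0:2 pp1:2 pp2:1 pp3:2 pp4:1
Op 3: write(P0, v2, 154). refcount(pp2)=1 -> write in place. 5 ppages; refcounts: pp0:2 pp1:2 pp2:1 pp3:2 pp4:1
Op 4: read(P1, v1) -> 35. No state change.
Op 5: write(P0, v1, 115). refcount(pp1)=2>1 -> COPY to pp5. 6 ppages; refcounts: pp0:2 pp1:1 pp2:1 pp3:2 pp4:1 pp5:1
Op 6: fork(P1) -> P2. 6 ppages; refcounts: pp0:3 pp1:2 pp2:1 pp3:3 pp4:2 pp5:1
Op 7: write(P2, v3, 141). refcount(pp3)=3>1 -> COPY to pp6. 7 ppages; refcounts: pp0:3 pp1:2 pp2:1 pp3:2 pp4:2 pp5:1 pp6:1
Op 8: write(P0, v3, 191). refcount(pp3)=2>1 -> COPY to pp7. 8 ppages; refcounts: pp0:3 pp1:2 pp2:1 pp3:1 pp4:2 pp5:1 pp6:1 pp7:1
Op 9: write(P0, v0, 195). refcount(pp0)=3>1 -> COPY to pp8. 9 ppages; refcounts: pp0:2 pp1:2 pp2:1 pp3:1 pp4:2 pp5:1 pp6:1 pp7:1 pp8:1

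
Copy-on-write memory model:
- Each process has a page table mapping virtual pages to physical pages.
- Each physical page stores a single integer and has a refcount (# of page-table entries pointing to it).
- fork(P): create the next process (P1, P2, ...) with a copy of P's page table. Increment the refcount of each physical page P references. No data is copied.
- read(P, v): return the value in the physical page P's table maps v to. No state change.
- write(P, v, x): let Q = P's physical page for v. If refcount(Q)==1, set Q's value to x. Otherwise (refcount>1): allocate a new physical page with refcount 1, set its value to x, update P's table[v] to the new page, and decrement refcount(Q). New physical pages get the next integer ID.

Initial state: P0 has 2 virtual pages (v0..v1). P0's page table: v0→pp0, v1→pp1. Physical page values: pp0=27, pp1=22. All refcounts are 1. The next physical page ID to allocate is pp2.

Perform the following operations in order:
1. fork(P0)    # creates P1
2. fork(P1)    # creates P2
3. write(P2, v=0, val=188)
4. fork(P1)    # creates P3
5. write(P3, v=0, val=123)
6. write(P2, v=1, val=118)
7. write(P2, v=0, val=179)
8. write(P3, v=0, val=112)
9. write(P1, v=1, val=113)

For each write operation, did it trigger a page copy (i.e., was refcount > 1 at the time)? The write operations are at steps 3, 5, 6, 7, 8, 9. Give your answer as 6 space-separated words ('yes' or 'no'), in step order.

Op 1: fork(P0) -> P1. 2 ppages; refcounts: pp0:2 pp1:2
Op 2: fork(P1) -> P2. 2 ppages; refcounts: pp0:3 pp1:3
Op 3: write(P2, v0, 188). refcount(pp0)=3>1 -> COPY to pp2. 3 ppages; refcounts: pp0:2 pp1:3 pp2:1
Op 4: fork(P1) -> P3. 3 ppages; refcounts: pp0:3 pp1:4 pp2:1
Op 5: write(P3, v0, 123). refcount(pp0)=3>1 -> COPY to pp3. 4 ppages; refcounts: pp0:2 pp1:4 pp2:1 pp3:1
Op 6: write(P2, v1, 118). refcount(pp1)=4>1 -> COPY to pp4. 5 ppages; refcounts: pp0:2 pp1:3 pp2:1 pp3:1 pp4:1
Op 7: write(P2, v0, 179). refcount(pp2)=1 -> write in place. 5 ppages; refcounts: pp0:2 pp1:3 pp2:1 pp3:1 pp4:1
Op 8: write(P3, v0, 112). refcount(pp3)=1 -> write in place. 5 ppages; refcounts: pp0:2 pp1:3 pp2:1 pp3:1 pp4:1
Op 9: write(P1, v1, 113). refcount(pp1)=3>1 -> COPY to pp5. 6 ppages; refcounts: pp0:2 pp1:2 pp2:1 pp3:1 pp4:1 pp5:1

yes yes yes no no yes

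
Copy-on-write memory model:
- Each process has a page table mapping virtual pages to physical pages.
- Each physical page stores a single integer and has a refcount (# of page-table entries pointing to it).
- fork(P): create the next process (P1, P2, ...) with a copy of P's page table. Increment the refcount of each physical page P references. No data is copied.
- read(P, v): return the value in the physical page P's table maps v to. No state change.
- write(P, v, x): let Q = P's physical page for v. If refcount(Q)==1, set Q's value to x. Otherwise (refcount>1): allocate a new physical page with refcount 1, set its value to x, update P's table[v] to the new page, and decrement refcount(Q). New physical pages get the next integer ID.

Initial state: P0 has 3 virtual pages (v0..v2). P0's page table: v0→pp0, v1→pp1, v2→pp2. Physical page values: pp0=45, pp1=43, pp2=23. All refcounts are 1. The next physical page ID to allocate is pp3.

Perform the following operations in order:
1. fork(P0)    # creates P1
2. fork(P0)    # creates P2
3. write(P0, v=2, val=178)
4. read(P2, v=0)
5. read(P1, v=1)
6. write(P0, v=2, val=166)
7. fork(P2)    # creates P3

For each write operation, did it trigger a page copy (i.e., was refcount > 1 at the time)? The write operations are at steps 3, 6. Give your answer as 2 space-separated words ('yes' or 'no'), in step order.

Op 1: fork(P0) -> P1. 3 ppages; refcounts: pp0:2 pp1:2 pp2:2
Op 2: fork(P0) -> P2. 3 ppages; refcounts: pp0:3 pp1:3 pp2:3
Op 3: write(P0, v2, 178). refcount(pp2)=3>1 -> COPY to pp3. 4 ppages; refcounts: pp0:3 pp1:3 pp2:2 pp3:1
Op 4: read(P2, v0) -> 45. No state change.
Op 5: read(P1, v1) -> 43. No state change.
Op 6: write(P0, v2, 166). refcount(pp3)=1 -> write in place. 4 ppages; refcounts: pp0:3 pp1:3 pp2:2 pp3:1
Op 7: fork(P2) -> P3. 4 ppages; refcounts: pp0:4 pp1:4 pp2:3 pp3:1

yes no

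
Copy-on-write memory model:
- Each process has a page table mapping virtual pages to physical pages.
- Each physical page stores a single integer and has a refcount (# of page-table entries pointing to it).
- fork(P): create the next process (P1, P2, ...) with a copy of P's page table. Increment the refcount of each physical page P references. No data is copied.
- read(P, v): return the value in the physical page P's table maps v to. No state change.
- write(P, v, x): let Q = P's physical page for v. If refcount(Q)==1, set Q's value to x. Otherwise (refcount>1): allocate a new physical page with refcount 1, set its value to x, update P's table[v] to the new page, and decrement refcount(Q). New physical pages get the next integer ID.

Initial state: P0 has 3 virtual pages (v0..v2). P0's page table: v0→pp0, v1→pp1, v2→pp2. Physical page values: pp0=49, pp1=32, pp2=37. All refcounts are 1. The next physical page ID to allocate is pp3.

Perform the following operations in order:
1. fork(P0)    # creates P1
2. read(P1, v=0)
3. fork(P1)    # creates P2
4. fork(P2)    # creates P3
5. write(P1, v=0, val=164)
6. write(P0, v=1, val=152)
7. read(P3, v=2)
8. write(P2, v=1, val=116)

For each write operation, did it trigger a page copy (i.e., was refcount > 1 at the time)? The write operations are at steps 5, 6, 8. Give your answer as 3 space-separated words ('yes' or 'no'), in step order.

Op 1: fork(P0) -> P1. 3 ppages; refcounts: pp0:2 pp1:2 pp2:2
Op 2: read(P1, v0) -> 49. No state change.
Op 3: fork(P1) -> P2. 3 ppages; refcounts: pp0:3 pp1:3 pp2:3
Op 4: fork(P2) -> P3. 3 ppages; refcounts: pp0:4 pp1:4 pp2:4
Op 5: write(P1, v0, 164). refcount(pp0)=4>1 -> COPY to pp3. 4 ppages; refcounts: pp0:3 pp1:4 pp2:4 pp3:1
Op 6: write(P0, v1, 152). refcount(pp1)=4>1 -> COPY to pp4. 5 ppages; refcounts: pp0:3 pp1:3 pp2:4 pp3:1 pp4:1
Op 7: read(P3, v2) -> 37. No state change.
Op 8: write(P2, v1, 116). refcount(pp1)=3>1 -> COPY to pp5. 6 ppages; refcounts: pp0:3 pp1:2 pp2:4 pp3:1 pp4:1 pp5:1

yes yes yes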